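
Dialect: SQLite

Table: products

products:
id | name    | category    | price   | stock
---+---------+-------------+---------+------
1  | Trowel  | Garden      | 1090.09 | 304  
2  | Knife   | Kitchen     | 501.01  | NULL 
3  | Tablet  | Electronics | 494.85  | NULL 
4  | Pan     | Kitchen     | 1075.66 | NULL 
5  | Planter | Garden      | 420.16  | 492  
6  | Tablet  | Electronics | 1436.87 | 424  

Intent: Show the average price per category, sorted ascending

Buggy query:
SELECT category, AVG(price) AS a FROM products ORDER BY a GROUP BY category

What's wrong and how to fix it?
Bug: ORDER BY appears before GROUP BY; SQL clause order requires GROUP BY first

Fix: Move ORDER BY to the end, after GROUP BY

Corrected query:
SELECT category, AVG(price) AS a FROM products GROUP BY category ORDER BY a

Result:
category    | a      
------------+--------
Garden      | 755.125
Kitchen     | 788.335
Electronics | 965.86 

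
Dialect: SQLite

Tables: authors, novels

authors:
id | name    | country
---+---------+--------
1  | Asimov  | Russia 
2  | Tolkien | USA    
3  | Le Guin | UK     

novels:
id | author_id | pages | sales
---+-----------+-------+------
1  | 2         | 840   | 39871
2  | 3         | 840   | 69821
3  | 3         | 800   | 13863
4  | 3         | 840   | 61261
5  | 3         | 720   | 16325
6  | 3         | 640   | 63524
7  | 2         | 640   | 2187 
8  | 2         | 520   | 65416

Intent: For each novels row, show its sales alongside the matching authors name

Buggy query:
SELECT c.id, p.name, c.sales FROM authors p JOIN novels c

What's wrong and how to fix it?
Bug: JOIN with no ON clause produces a cartesian product; every novels row pairs with every authors row

Fix: Specify the join condition linking the foreign key to the parent id

Corrected query:
SELECT c.id, p.name, c.sales FROM authors p JOIN novels c ON c.author_id = p.id

Result:
id | name    | sales
---+---------+------
1  | Tolkien | 39871
2  | Le Guin | 69821
3  | Le Guin | 13863
4  | Le Guin | 61261
5  | Le Guin | 16325
6  | Le Guin | 63524
7  | Tolkien | 2187 
8  | Tolkien | 65416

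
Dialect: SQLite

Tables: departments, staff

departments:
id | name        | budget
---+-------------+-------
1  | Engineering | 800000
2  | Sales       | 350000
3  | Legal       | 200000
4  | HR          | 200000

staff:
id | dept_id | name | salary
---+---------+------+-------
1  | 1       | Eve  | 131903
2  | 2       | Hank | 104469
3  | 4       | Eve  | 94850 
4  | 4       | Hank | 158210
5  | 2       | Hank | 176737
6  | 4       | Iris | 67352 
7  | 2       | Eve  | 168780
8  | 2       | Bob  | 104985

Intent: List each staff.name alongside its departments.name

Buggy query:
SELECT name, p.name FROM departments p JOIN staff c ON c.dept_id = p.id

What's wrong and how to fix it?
Bug: 'name' exists in both joined tables, so the database can't tell which one is meant

Fix: Prefix ambiguous columns with the table alias

Corrected query:
SELECT c.name, p.name FROM departments p JOIN staff c ON c.dept_id = p.id

Result:
name | name       
-----+------------
Eve  | Engineering
Hank | Sales      
Eve  | HR         
Hank | HR         
Hank | Sales      
Iris | HR         
Eve  | Sales      
Bob  | Sales      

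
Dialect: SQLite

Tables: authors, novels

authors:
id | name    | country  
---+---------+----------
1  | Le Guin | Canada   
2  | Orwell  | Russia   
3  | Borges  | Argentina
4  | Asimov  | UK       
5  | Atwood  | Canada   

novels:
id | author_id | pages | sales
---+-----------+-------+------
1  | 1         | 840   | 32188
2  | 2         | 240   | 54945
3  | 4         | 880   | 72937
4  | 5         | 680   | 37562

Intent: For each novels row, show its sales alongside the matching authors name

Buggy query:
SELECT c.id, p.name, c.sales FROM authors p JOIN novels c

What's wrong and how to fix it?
Bug: Missing join condition: each novels row is matched to all authors rows instead of just its own

Fix: Specify the join condition linking the foreign key to the parent id

Corrected query:
SELECT c.id, p.name, c.sales FROM authors p JOIN novels c ON c.author_id = p.id

Result:
id | name    | sales
---+---------+------
1  | Le Guin | 32188
2  | Orwell  | 54945
3  | Asimov  | 72937
4  | Atwood  | 37562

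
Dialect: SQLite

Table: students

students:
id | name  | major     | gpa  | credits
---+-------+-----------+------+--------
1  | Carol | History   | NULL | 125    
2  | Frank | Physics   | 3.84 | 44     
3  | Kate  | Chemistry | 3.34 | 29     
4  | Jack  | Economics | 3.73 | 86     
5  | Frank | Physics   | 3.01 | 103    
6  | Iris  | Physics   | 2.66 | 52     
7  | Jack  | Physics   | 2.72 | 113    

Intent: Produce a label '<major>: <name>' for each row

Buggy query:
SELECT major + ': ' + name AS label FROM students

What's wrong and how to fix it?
Bug: '+' is numeric addition; on text columns SQLite converts them to 0 instead of concatenating

Fix: Use the || operator for string concatenation

Corrected query:
SELECT major || ': ' || name AS label FROM students

Result:
label          
---------------
History: Carol 
Physics: Frank 
Chemistry: Kate
Economics: Jack
Physics: Frank 
Physics: Iris  
Physics: Jack  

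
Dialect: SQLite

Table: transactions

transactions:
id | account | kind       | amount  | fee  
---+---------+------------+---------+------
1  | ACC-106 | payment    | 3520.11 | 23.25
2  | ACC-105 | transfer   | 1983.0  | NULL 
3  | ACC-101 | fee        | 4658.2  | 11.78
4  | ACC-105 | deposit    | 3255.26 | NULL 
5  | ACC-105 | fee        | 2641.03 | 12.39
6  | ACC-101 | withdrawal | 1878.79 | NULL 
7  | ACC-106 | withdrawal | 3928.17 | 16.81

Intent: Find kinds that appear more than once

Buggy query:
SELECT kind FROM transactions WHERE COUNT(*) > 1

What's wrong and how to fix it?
Bug: WHERE can't reference COUNT(*); aggregates are computed after WHERE

Fix: Group first, then use HAVING for the count condition

Corrected query:
SELECT kind FROM transactions GROUP BY kind HAVING COUNT(*) > 1

Result:
kind      
----------
fee       
withdrawal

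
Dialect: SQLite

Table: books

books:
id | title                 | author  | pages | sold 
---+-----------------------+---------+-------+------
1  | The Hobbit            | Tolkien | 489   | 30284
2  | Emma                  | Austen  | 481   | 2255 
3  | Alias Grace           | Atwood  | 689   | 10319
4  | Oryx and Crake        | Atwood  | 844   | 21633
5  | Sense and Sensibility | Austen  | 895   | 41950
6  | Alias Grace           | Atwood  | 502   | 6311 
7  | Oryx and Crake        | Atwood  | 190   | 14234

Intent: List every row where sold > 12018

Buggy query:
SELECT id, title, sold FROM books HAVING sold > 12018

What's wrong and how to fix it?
Bug: HAVING filters the output of aggregation, but this query has no GROUP BY and no aggregate functions, so SQLite rejects it (HAVING clause on a non-aggregate query); the condition here is per row

Fix: Use WHERE for row-level filtering

Corrected query:
SELECT id, title, sold FROM books WHERE sold > 12018

Result:
id | title                 | sold 
---+-----------------------+------
1  | The Hobbit            | 30284
4  | Oryx and Crake        | 21633
5  | Sense and Sensibility | 41950
7  | Oryx and Crake        | 14234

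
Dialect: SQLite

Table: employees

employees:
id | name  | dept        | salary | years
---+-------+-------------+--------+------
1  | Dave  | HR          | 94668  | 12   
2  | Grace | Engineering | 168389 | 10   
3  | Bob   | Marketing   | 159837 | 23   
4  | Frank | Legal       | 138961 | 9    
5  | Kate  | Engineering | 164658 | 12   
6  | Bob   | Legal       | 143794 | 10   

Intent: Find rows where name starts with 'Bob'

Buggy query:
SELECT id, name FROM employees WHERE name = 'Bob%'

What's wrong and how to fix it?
Bug: '=' compares the literal string including the % character; pattern matching needs LIKE

Fix: Replace '=' with LIKE so 'Bob%' is treated as a pattern

Corrected query:
SELECT id, name FROM employees WHERE name LIKE 'Bob%'

Result:
id | name
---+-----
3  | Bob 
6  | Bob 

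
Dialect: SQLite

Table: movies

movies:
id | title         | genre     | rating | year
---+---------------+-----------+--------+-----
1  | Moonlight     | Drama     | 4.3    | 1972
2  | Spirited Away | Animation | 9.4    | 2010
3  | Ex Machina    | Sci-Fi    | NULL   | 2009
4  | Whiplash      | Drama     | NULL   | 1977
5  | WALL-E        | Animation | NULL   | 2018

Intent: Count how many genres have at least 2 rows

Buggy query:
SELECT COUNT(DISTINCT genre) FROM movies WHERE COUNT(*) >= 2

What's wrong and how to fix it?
Bug: COUNT(*) cannot appear in WHERE; the per-group count doesn't exist yet

Fix: Group first with HAVING COUNT(*) >= 2, then COUNT the resulting groups

Corrected query:
SELECT COUNT(*) FROM (SELECT genre FROM movies GROUP BY genre HAVING COUNT(*) >= 2)

Result:
COUNT(*)
--------
2       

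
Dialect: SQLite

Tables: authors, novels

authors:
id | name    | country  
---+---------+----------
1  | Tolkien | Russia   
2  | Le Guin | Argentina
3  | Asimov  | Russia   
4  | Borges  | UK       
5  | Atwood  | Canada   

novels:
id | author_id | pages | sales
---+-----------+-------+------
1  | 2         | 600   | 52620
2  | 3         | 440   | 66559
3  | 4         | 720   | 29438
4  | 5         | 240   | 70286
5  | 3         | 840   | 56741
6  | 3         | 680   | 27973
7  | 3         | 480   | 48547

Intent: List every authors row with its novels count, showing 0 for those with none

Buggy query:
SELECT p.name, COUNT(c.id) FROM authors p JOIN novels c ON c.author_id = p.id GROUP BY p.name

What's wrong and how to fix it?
Bug: An inner join excludes parents with zero children

Fix: Use LEFT JOIN so parents without children still appear (COUNT(c.id) gives 0)

Corrected query:
SELECT p.name, COUNT(c.id) FROM authors p LEFT JOIN novels c ON c.author_id = p.id GROUP BY p.name

Result:
name    | COUNT(c.id)
--------+------------
Asimov  | 4          
Atwood  | 1          
Borges  | 1          
Le Guin | 1          
Tolkien | 0          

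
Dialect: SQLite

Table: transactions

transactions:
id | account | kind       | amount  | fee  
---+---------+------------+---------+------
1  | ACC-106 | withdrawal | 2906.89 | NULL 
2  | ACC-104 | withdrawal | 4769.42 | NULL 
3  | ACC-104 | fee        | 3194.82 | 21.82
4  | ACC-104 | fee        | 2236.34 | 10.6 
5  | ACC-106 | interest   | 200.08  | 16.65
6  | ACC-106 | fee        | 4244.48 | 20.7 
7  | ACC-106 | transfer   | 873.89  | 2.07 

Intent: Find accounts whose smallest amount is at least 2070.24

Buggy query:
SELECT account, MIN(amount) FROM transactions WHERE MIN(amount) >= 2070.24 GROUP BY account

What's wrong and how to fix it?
Bug: Aggregates like MIN are computed per group after WHERE runs

Fix: Use HAVING for the per-group MIN condition

Corrected query:
SELECT account, MIN(amount) FROM transactions GROUP BY account HAVING MIN(amount) >= 2070.24

Result:
account | MIN(amount)
--------+------------
ACC-104 | 2236.34    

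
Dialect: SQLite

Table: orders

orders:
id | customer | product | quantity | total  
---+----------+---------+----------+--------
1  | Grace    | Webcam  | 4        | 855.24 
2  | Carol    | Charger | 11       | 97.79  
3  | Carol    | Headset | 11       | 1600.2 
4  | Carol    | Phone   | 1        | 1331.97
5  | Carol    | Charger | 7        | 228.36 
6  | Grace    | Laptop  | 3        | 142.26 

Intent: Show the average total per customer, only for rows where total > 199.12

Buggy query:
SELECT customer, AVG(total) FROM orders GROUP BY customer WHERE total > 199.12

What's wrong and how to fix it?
Bug: WHERE cannot follow GROUP BY

Fix: Place WHERE between FROM and GROUP BY

Corrected query:
SELECT customer, AVG(total) FROM orders WHERE total > 199.12 GROUP BY customer

Result:
customer | AVG(total)
---------+-----------
Carol    | 1053.51   
Grace    | 855.24    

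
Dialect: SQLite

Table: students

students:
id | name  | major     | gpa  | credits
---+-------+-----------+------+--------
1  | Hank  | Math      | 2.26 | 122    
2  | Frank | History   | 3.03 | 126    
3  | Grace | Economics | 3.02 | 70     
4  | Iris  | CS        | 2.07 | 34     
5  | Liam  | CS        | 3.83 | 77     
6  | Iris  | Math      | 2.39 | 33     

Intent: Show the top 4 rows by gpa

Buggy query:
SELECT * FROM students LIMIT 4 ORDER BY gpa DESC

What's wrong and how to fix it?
Bug: LIMIT must come after ORDER BY

Fix: Swap the clauses: ORDER BY first, then LIMIT

Corrected query:
SELECT * FROM students ORDER BY gpa DESC LIMIT 4

Result:
id | name  | major     | gpa  | credits
---+-------+-----------+------+--------
5  | Liam  | CS        | 3.83 | 77     
2  | Frank | History   | 3.03 | 126    
3  | Grace | Economics | 3.02 | 70     
6  | Iris  | Math      | 2.39 | 33     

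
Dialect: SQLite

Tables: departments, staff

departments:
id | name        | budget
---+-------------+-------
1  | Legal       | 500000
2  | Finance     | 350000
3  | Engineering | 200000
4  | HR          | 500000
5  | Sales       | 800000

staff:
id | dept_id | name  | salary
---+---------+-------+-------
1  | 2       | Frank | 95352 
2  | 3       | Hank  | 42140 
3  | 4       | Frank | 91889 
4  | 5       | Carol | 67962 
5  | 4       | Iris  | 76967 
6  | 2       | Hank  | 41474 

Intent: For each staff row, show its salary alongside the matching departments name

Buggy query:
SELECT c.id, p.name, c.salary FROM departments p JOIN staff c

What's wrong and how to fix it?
Bug: Missing join condition: each staff row is matched to all departments rows instead of just its own

Fix: Specify the join condition linking the foreign key to the parent id

Corrected query:
SELECT c.id, p.name, c.salary FROM departments p JOIN staff c ON c.dept_id = p.id

Result:
id | name        | salary
---+-------------+-------
1  | Finance     | 95352 
2  | Engineering | 42140 
3  | HR          | 91889 
4  | Sales       | 67962 
5  | HR          | 76967 
6  | Finance     | 41474 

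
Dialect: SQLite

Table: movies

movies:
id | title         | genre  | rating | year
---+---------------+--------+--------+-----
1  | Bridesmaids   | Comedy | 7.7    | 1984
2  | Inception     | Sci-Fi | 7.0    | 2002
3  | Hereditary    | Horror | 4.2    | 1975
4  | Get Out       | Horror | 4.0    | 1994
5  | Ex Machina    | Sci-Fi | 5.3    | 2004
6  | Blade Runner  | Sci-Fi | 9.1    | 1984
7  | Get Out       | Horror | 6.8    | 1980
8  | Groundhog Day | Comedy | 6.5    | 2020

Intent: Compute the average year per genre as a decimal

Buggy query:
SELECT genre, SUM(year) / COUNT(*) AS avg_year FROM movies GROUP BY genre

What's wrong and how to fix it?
Bug: SUM(year) and COUNT(*) are both integers; the division truncates the fractional part

Fix: Multiply by 1.0 (or CAST to REAL) to force floating-point division

Corrected query:
SELECT genre, SUM(year) * 1.0 / COUNT(*) AS avg_year FROM movies GROUP BY genre

Result:
genre  | avg_year   
-------+------------
Comedy | 2002       
Horror | 1983       
Sci-Fi | 1996.666667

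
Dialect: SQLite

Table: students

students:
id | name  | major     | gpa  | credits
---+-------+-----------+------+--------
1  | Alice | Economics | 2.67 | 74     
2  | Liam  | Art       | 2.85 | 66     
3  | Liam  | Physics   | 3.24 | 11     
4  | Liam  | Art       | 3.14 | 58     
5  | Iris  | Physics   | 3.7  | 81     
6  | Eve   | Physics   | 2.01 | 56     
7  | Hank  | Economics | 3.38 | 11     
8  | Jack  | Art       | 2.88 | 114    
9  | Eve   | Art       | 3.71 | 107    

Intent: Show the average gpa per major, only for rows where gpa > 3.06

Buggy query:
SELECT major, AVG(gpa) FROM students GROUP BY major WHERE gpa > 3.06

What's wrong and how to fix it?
Bug: Row-level WHERE must come before GROUP BY in the clause order

Fix: Place WHERE between FROM and GROUP BY

Corrected query:
SELECT major, AVG(gpa) FROM students WHERE gpa > 3.06 GROUP BY major

Result:
major     | AVG(gpa)
----------+---------
Art       | 3.425   
Economics | 3.38    
Physics   | 3.47    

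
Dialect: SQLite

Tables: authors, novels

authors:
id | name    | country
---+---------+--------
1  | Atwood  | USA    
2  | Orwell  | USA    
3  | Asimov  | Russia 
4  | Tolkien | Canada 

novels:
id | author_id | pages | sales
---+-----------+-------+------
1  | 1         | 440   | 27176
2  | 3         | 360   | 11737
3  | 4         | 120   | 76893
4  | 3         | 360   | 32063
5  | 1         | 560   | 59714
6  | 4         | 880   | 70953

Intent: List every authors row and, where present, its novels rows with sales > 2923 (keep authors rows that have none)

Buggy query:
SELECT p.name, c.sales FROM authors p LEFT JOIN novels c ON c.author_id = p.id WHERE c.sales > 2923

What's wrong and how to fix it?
Bug: Filtering c.sales in WHERE discards the NULL rows produced by LEFT JOIN, turning it into an inner join

Fix: Put 'c.sales > 2923' in the JOIN's ON clause instead of WHERE

Corrected query:
SELECT p.name, c.sales FROM authors p LEFT JOIN novels c ON c.author_id = p.id AND c.sales > 2923

Result:
name    | sales
--------+------
Atwood  | 27176
Atwood  | 59714
Orwell  | NULL 
Asimov  | 11737
Asimov  | 32063
Tolkien | 70953
Tolkien | 76893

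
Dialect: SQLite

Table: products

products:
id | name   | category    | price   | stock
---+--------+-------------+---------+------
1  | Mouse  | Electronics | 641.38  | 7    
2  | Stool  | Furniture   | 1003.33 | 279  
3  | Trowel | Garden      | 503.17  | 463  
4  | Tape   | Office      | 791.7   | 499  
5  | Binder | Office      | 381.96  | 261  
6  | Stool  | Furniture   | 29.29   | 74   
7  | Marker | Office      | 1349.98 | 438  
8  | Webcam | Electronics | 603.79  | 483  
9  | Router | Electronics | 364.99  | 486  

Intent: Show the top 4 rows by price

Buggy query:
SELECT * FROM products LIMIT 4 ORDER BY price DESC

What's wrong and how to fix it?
Bug: LIMIT must come after ORDER BY

Fix: Sort with ORDER BY, then apply LIMIT

Corrected query:
SELECT * FROM products ORDER BY price DESC LIMIT 4

Result:
id | name   | category    | price   | stock
---+--------+-------------+---------+------
7  | Marker | Office      | 1349.98 | 438  
2  | Stool  | Furniture   | 1003.33 | 279  
4  | Tape   | Office      | 791.7   | 499  
1  | Mouse  | Electronics | 641.38  | 7    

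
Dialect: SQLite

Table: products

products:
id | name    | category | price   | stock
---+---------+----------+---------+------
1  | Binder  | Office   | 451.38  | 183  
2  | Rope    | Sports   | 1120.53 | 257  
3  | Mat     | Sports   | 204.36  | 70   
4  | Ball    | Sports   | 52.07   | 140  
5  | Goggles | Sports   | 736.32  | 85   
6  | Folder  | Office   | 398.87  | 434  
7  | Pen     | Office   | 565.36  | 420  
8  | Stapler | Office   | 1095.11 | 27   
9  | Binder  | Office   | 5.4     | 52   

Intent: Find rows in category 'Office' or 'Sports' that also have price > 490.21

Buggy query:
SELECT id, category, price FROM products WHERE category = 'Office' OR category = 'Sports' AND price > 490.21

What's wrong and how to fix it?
Bug: Without parentheses, AND is evaluated before OR, so the price filter only applies to the 'Sports' branch

Fix: Add parentheses around the OR so the AND applies to both alternatives

Corrected query:
SELECT id, category, price FROM products WHERE (category = 'Office' OR category = 'Sports') AND price > 490.21

Result:
id | category | price  
---+----------+--------
2  | Sports   | 1120.53
5  | Sports   | 736.32 
7  | Office   | 565.36 
8  | Office   | 1095.11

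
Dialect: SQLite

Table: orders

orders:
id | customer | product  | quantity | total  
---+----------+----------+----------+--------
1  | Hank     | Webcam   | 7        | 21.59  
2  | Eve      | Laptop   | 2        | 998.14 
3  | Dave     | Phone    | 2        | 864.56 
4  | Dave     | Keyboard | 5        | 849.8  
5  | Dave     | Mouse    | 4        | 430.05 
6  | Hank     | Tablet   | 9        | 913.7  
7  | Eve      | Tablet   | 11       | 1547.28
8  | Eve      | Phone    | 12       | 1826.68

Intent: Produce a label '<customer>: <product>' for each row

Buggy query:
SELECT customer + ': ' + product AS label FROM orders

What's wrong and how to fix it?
Bug: '+' is numeric addition; on text columns SQLite converts them to 0 instead of concatenating

Fix: Replace + with || to concatenate text

Corrected query:
SELECT customer || ': ' || product AS label FROM orders

Result:
label         
--------------
Hank: Webcam  
Eve: Laptop   
Dave: Phone   
Dave: Keyboard
Dave: Mouse   
Hank: Tablet  
Eve: Tablet   
Eve: Phone    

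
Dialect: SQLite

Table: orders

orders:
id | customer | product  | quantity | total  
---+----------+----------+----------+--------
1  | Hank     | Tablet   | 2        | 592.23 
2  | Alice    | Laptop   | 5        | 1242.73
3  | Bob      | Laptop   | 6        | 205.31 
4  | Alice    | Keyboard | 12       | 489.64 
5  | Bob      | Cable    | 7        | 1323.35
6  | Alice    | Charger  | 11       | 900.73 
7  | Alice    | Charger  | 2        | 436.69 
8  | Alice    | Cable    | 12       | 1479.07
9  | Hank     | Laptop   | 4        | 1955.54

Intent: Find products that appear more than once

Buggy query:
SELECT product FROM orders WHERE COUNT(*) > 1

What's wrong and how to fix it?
Bug: COUNT(*) is an aggregate and cannot be used in WHERE

Fix: Group first, then use HAVING for the count condition

Corrected query:
SELECT product FROM orders GROUP BY product HAVING COUNT(*) > 1

Result:
product
-------
Cable  
Charger
Laptop 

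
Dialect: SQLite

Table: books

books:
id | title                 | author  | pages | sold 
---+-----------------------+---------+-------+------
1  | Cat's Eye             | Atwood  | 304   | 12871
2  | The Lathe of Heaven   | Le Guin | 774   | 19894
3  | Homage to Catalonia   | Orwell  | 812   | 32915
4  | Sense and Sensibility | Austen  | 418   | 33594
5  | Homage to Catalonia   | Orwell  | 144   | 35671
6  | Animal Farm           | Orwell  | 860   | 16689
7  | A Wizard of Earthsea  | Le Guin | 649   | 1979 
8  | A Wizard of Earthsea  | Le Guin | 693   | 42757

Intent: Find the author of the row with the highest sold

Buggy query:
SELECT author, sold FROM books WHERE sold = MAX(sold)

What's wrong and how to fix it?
Bug: WHERE is evaluated per row; an aggregate over the whole table isn't defined there

Fix: Use a subquery: WHERE sold = (SELECT MAX(sold) FROM books)

Corrected query:
SELECT author, sold FROM books WHERE sold = (SELECT MAX(sold) FROM books)

Result:
author  | sold 
--------+------
Le Guin | 42757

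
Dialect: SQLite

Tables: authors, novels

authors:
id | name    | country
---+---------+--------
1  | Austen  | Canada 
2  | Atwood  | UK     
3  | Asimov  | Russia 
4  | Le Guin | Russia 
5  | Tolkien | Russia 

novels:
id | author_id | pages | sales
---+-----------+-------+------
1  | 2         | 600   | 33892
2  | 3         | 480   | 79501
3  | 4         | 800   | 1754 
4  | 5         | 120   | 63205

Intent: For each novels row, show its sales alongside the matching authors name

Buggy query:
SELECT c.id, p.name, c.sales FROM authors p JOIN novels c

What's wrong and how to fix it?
Bug: Missing join condition: each novels row is matched to all authors rows instead of just its own

Fix: Add ON c.author_id = p.id to the JOIN

Corrected query:
SELECT c.id, p.name, c.sales FROM authors p JOIN novels c ON c.author_id = p.id

Result:
id | name    | sales
---+---------+------
1  | Atwood  | 33892
2  | Asimov  | 79501
3  | Le Guin | 1754 
4  | Tolkien | 63205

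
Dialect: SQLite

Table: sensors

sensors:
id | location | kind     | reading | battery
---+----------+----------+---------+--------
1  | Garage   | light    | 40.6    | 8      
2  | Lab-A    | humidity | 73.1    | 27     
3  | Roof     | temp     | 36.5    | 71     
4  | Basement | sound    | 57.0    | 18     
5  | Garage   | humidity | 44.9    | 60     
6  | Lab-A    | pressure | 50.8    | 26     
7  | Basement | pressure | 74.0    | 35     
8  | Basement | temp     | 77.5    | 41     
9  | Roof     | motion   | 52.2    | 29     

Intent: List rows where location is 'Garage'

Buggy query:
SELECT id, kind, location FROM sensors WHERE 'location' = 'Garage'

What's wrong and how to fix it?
Bug: Single quotes denote string literals in SQL; the column name is being compared as a constant string

Fix: Reference the column as location without single quotes

Corrected query:
SELECT id, kind, location FROM sensors WHERE location = 'Garage'

Result:
id | kind     | location
---+----------+---------
1  | light    | Garage  
5  | humidity | Garage  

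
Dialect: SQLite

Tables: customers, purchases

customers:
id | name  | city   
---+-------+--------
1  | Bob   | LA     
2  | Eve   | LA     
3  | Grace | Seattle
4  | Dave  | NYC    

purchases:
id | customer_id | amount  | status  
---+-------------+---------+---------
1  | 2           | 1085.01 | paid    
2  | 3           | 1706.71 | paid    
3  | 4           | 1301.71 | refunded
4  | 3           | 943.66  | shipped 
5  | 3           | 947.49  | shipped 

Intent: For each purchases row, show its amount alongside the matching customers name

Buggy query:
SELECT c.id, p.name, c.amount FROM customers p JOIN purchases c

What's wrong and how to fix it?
Bug: JOIN with no ON clause produces a cartesian product; every purchases row pairs with every customers row

Fix: Add ON c.customer_id = p.id to the JOIN

Corrected query:
SELECT c.id, p.name, c.amount FROM customers p JOIN purchases c ON c.customer_id = p.id

Result:
id | name  | amount 
---+-------+--------
1  | Eve   | 1085.01
2  | Grace | 1706.71
3  | Dave  | 1301.71
4  | Grace | 943.66 
5  | Grace | 947.49 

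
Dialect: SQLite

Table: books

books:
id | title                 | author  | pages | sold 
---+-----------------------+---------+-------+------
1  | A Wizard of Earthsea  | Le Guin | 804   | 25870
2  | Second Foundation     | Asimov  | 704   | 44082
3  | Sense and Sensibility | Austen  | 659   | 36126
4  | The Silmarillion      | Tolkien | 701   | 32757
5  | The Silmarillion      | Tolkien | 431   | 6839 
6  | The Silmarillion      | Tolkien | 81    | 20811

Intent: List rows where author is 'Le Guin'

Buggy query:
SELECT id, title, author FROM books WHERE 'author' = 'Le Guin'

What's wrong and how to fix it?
Bug: Single quotes denote string literals in SQL; the column name is being compared as a constant string

Fix: Remove the quotes around the column name (or use double quotes for an identifier)

Corrected query:
SELECT id, title, author FROM books WHERE author = 'Le Guin'

Result:
id | title                | author 
---+----------------------+--------
1  | A Wizard of Earthsea | Le Guin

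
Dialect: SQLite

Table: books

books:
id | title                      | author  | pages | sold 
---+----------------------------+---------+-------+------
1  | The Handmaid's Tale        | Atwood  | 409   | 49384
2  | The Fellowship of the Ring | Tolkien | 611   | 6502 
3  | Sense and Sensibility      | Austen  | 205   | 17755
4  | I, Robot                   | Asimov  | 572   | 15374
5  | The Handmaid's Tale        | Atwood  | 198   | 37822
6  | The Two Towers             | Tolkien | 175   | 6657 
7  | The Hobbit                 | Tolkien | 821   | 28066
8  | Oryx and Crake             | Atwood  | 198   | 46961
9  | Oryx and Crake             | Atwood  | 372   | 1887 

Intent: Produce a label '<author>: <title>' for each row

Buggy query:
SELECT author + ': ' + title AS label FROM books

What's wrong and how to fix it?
Bug: '+' is numeric addition; on text columns SQLite converts them to 0 instead of concatenating

Fix: Use the || operator for string concatenation

Corrected query:
SELECT author || ': ' || title AS label FROM books

Result:
label                              
-----------------------------------
Atwood: The Handmaid's Tale        
Tolkien: The Fellowship of the Ring
Austen: Sense and Sensibility      
Asimov: I, Robot                   
Atwood: The Handmaid's Tale        
Tolkien: The Two Towers            
Tolkien: The Hobbit                
Atwood: Oryx and Crake             
Atwood: Oryx and Crake             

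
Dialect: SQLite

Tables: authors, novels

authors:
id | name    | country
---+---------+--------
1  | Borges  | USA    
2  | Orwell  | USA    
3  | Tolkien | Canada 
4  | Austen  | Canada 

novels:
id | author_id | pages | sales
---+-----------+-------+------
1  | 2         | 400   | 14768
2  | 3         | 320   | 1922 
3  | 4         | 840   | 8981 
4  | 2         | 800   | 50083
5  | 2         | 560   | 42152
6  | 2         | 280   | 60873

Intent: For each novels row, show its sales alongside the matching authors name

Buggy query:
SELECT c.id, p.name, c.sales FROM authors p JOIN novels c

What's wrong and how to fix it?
Bug: Missing join condition: each novels row is matched to all authors rows instead of just its own

Fix: Specify the join condition linking the foreign key to the parent id

Corrected query:
SELECT c.id, p.name, c.sales FROM authors p JOIN novels c ON c.author_id = p.id

Result:
id | name    | sales
---+---------+------
1  | Orwell  | 14768
2  | Tolkien | 1922 
3  | Austen  | 8981 
4  | Orwell  | 50083
5  | Orwell  | 42152
6  | Orwell  | 60873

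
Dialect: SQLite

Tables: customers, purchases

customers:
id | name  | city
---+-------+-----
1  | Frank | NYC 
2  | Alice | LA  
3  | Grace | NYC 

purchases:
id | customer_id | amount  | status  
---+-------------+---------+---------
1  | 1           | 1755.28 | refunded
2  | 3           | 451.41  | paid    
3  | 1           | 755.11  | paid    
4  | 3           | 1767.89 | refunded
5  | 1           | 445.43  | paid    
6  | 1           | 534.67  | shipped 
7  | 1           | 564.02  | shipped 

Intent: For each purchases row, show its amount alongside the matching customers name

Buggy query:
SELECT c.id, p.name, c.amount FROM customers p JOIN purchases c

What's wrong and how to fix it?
Bug: Missing join condition: each purchases row is matched to all customers rows instead of just its own

Fix: Add ON c.customer_id = p.id to the JOIN

Corrected query:
SELECT c.id, p.name, c.amount FROM customers p JOIN purchases c ON c.customer_id = p.id

Result:
id | name  | amount 
---+-------+--------
1  | Frank | 1755.28
2  | Grace | 451.41 
3  | Frank | 755.11 
4  | Grace | 1767.89
5  | Frank | 445.43 
6  | Frank | 534.67 
7  | Frank | 564.02 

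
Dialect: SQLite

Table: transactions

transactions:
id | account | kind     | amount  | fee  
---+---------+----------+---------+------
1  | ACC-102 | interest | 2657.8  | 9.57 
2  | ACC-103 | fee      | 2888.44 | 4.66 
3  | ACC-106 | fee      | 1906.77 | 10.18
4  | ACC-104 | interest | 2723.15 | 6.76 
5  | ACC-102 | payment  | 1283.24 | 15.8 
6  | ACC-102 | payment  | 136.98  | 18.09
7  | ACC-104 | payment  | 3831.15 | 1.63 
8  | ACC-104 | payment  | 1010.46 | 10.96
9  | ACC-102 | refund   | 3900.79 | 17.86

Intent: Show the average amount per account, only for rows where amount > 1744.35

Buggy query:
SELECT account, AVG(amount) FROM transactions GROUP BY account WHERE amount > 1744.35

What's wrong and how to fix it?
Bug: WHERE cannot follow GROUP BY

Fix: Move the WHERE clause before GROUP BY

Corrected query:
SELECT account, AVG(amount) FROM transactions WHERE amount > 1744.35 GROUP BY account

Result:
account | AVG(amount)
--------+------------
ACC-102 | 3279.295   
ACC-103 | 2888.44    
ACC-104 | 3277.15    
ACC-106 | 1906.77    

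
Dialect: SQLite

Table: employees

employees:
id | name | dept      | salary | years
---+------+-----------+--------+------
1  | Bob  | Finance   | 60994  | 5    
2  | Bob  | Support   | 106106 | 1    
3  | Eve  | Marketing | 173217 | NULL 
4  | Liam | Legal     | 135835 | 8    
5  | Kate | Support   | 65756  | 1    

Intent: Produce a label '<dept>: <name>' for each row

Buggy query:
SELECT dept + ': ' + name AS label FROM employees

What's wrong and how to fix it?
Bug: SQLite uses || for string concatenation; + coerces text to numbers (yielding 0)

Fix: Replace + with || to concatenate text

Corrected query:
SELECT dept || ': ' || name AS label FROM employees

Result:
label         
--------------
Finance: Bob  
Support: Bob  
Marketing: Eve
Legal: Liam   
Support: Kate 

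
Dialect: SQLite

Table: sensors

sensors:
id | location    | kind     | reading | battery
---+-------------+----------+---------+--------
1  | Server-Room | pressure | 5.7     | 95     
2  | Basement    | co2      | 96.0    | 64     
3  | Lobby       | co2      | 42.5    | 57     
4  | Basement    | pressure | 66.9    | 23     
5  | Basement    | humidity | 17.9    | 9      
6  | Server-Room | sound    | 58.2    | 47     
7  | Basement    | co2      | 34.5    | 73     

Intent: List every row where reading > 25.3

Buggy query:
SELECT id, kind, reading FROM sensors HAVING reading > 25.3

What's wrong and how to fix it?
Bug: This is a non-aggregate query (no GROUP BY, no aggregates), so in SQLite the HAVING clause is invalid here; a row-level condition belongs in WHERE

Fix: Use WHERE for row-level filtering

Corrected query:
SELECT id, kind, reading FROM sensors WHERE reading > 25.3

Result:
id | kind     | reading
---+----------+--------
2  | co2      | 96     
3  | co2      | 42.5   
4  | pressure | 66.9   
6  | sound    | 58.2   
7  | co2      | 34.5   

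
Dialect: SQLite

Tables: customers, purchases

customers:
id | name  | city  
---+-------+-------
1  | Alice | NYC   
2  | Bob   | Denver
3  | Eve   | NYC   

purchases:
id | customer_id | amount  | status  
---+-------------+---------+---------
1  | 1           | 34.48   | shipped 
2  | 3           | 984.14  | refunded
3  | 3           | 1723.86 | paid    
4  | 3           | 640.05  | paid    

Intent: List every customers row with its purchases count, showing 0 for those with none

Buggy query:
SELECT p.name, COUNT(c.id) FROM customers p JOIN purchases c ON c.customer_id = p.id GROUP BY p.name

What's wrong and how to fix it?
Bug: INNER JOIN drops customers rows that have no matching purchases rows

Fix: Use LEFT JOIN so parents without children still appear (COUNT(c.id) gives 0)

Corrected query:
SELECT p.name, COUNT(c.id) FROM customers p LEFT JOIN purchases c ON c.customer_id = p.id GROUP BY p.name

Result:
name  | COUNT(c.id)
------+------------
Alice | 1          
Bob   | 0          
Eve   | 3          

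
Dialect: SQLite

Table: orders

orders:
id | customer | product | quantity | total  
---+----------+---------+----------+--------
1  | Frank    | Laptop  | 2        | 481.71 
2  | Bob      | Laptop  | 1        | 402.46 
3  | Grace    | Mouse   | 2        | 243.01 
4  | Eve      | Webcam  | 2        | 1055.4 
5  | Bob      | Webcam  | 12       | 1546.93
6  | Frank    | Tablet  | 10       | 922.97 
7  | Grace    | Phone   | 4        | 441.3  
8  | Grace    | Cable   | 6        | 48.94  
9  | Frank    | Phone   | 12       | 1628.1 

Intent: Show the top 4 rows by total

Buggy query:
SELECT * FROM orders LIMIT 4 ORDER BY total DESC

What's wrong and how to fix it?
Bug: ORDER BY cannot follow LIMIT; LIMIT is the final clause

Fix: Sort with ORDER BY, then apply LIMIT

Corrected query:
SELECT * FROM orders ORDER BY total DESC LIMIT 4

Result:
id | customer | product | quantity | total  
---+----------+---------+----------+--------
9  | Frank    | Phone   | 12       | 1628.1 
5  | Bob      | Webcam  | 12       | 1546.93
4  | Eve      | Webcam  | 2        | 1055.4 
6  | Frank    | Tablet  | 10       | 922.97 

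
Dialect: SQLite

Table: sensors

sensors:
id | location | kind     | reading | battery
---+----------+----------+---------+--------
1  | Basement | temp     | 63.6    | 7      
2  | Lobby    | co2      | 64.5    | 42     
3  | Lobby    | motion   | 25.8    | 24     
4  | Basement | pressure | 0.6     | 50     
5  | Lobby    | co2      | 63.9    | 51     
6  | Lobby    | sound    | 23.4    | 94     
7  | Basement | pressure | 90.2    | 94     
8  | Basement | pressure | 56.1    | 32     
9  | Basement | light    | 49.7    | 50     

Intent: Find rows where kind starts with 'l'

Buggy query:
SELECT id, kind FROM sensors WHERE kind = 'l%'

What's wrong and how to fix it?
Bug: '=' compares the literal string including the % character; pattern matching needs LIKE

Fix: Use LIKE for wildcard pattern matching

Corrected query:
SELECT id, kind FROM sensors WHERE kind LIKE 'l%'

Result:
id | kind 
---+------
9  | light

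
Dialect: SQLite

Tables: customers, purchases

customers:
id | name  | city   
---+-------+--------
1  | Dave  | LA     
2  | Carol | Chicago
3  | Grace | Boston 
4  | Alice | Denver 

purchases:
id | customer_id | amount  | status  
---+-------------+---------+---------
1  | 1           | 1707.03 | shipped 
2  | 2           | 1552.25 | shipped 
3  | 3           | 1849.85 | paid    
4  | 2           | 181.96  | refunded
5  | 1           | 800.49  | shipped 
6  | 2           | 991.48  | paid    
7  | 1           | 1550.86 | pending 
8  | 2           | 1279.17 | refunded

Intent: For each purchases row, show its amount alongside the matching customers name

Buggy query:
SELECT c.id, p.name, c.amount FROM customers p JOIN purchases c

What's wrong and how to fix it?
Bug: JOIN with no ON clause produces a cartesian product; every purchases row pairs with every customers row

Fix: Specify the join condition linking the foreign key to the parent id

Corrected query:
SELECT c.id, p.name, c.amount FROM customers p JOIN purchases c ON c.customer_id = p.id

Result:
id | name  | amount 
---+-------+--------
1  | Dave  | 1707.03
2  | Carol | 1552.25
3  | Grace | 1849.85
4  | Carol | 181.96 
5  | Dave  | 800.49 
6  | Carol | 991.48 
7  | Dave  | 1550.86
8  | Carol | 1279.17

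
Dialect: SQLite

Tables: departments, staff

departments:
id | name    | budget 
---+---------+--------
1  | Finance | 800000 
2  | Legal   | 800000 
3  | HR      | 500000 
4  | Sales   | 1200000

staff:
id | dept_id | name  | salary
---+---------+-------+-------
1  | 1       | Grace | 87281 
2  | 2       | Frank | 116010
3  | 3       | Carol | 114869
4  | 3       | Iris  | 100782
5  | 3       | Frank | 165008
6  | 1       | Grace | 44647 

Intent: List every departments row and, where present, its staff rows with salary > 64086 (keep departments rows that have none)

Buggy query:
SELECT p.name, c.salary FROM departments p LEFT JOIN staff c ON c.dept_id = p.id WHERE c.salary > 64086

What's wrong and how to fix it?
Bug: Filtering c.salary in WHERE discards the NULL rows produced by LEFT JOIN, turning it into an inner join

Fix: Move the right-table condition into the ON clause so unmatched parents are kept

Corrected query:
SELECT p.name, c.salary FROM departments p LEFT JOIN staff c ON c.dept_id = p.id AND c.salary > 64086

Result:
name    | salary
--------+-------
Finance | 87281 
Legal   | 116010
HR      | 100782
HR      | 114869
HR      | 165008
Sales   | NULL  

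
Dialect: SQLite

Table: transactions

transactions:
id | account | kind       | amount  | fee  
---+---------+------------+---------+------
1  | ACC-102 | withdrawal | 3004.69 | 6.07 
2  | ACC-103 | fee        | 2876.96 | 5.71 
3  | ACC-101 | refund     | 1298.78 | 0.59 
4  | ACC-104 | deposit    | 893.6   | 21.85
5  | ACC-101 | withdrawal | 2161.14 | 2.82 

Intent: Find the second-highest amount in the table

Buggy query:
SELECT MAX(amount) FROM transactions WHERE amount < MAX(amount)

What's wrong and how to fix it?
Bug: The inner MAX is an aggregate inside WHERE, which is not allowed

Fix: Put the inner MAX in a scalar subquery

Corrected query:
SELECT MAX(amount) FROM transactions WHERE amount < (SELECT MAX(amount) FROM transactions)

Result:
MAX(amount)
-----------
2876.96    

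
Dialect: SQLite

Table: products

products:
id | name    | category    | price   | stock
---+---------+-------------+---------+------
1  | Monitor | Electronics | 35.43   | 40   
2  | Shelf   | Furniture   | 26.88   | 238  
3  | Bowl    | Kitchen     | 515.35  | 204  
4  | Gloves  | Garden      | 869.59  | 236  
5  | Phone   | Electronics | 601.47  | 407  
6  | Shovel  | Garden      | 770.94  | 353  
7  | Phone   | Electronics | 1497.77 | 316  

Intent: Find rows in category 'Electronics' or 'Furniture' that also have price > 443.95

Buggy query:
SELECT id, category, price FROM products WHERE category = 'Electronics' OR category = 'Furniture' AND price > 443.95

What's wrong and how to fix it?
Bug: AND binds tighter than OR, so this parses as category = 'Electronics' OR (category = 'Furniture' AND price > 443.95)

Fix: Add parentheses around the OR so the AND applies to both alternatives

Corrected query:
SELECT id, category, price FROM products WHERE (category = 'Electronics' OR category = 'Furniture') AND price > 443.95

Result:
id | category    | price  
---+-------------+--------
5  | Electronics | 601.47 
7  | Electronics | 1497.77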